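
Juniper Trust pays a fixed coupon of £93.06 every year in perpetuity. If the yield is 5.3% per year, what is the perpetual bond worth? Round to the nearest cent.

Level perpetuity: PV = C / r = £93.06 / 0.053 = £1,755.85

£1755.85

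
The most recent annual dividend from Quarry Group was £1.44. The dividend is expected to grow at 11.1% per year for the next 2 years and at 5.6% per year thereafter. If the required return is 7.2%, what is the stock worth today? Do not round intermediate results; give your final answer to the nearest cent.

D_1 = 1.59984
D_2 = 1.77742
Terminal value at year 2: TV = D_2×(1+g_2)/(r−g_2) = 1.87696/0.016 = 117.30987
P_0 = D_1/(1+r)^1 + D_2/(1+r)^2 + TV/(1+r)^2
    = 1.49239 + 1.54668 + 102.08101 = 105.12008

£105.12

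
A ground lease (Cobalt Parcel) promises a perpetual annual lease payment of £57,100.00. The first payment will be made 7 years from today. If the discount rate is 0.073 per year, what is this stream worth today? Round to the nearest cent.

Value at end of year 6: C / r = £57,100.00 / 0.073 = £782,191.7808
Discount to today: PV = £782,191.7808 / (1 + 0.073)^6 = £782,191.7808 / 1.526154 = £512,524.84

£512524.84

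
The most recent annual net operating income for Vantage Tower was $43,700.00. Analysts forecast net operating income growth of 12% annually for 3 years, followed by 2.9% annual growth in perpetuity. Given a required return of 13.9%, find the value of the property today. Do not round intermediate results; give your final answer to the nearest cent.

$515449.97

D_1 = 48944.00000
D_2 = 54817.28000
D_3 = 61395.35360
Terminal value at year 3: TV = D_3×(1+g_2)/(r−g_2) = 63175.81885/0.11 = 574325.62595
P_0 = D_1/(1+r)^1 + D_2/(1+r)^2 + D_3/(1+r)^3 + TV/(1+r)^3
    = 42971.02722 + 42254.21465 + 41549.35944 + 388675.37151 = 515449.97281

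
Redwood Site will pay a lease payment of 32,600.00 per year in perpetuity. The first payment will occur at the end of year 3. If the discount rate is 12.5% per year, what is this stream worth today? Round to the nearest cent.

206064.20

Value at end of year 2: C / r = 32,600.00 / 0.125 = 260,800.0000
Discount to today: PV = 260,800.0000 / (1 + 0.125)^2 = 260,800.0000 / 1.265625 = 206,064.20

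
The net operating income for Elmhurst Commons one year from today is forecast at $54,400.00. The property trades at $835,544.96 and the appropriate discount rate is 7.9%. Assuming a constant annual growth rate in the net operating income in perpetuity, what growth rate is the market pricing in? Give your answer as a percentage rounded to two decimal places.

P = D₁/(r−g) ⇒ g = r − D₁/P = 0.079 − $54,400.00/$835,544.96 = 0.013893

1.39%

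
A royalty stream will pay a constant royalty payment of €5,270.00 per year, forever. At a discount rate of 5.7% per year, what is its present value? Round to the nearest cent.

Level perpetuity: PV = C / r = €5,270.00 / 0.057 = €92,456.14

€92456.14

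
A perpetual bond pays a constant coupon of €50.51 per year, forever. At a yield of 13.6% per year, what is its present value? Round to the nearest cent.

€371.40

Level perpetuity: PV = C / r = €50.51 / 0.136 = €371.40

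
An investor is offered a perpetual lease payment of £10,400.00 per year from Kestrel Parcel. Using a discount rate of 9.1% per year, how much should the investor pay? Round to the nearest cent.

Level perpetuity: PV = C / r = £10,400.00 / 0.091 = £114,285.71

£114285.71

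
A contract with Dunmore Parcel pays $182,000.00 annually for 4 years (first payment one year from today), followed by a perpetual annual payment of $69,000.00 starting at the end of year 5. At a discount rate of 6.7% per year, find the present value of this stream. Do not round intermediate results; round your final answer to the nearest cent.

$1415212.19

PV of 4-year annuity: $182,000.00 × [1 − (1+0.067)^−4] / 0.067 = 620670.64776
Perpetuity value at year 4: $69,000.00 / 0.067 = 1029850.74627
PV of perpetuity: 1029850.74627 / (1+0.067)^4 = 794541.54464
Total PV = 620670.64776 + 794541.54464 = 1415212.19241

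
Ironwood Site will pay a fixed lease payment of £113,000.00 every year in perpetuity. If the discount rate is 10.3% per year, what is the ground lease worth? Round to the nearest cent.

Level perpetuity: PV = C / r = £113,000.00 / 0.103 = £1,097,087.38

£1097087.38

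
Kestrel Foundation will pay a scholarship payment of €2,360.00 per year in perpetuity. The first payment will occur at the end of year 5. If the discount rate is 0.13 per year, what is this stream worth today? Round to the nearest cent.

Value at end of year 4: C / r = €2,360.00 / 0.13 = €18,153.8462
Discount to today: PV = €18,153.8462 / (1 + 0.13)^4 = €18,153.8462 / 1.630474 = €11,134.09

€11134.09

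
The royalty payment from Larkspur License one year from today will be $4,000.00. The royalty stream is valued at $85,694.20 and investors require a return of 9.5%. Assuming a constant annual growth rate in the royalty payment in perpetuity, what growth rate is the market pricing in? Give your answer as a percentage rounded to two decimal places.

P = D₁/(r−g) ⇒ g = r − D₁/P = 0.095 − $4,000.00/$85,694.20 = 0.048322

4.83%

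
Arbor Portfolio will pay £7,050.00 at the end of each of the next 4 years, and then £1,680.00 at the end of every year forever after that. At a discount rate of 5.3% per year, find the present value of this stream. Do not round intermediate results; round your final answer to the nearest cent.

PV of 4-year annuity: £7,050.00 × [1 − (1+0.053)^−4] / 0.053 = 24825.71858
Perpetuity value at year 4: £1,680.00 / 0.053 = 31698.11321
PV of perpetuity: 31698.11321 / (1+0.053)^4 = 25782.19729
Total PV = 24825.71858 + 25782.19729 = 50607.91587

£50607.92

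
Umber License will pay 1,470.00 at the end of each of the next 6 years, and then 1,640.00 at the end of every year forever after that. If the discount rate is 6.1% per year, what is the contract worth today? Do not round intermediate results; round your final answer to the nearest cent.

26051.92

PV of 6-year annuity: 1,470.00 × [1 − (1+0.061)^−6] / 0.061 = 7205.81131
Perpetuity value at year 6: 1,640.00 / 0.061 = 26885.24590
PV of perpetuity: 26885.24590 / (1+0.061)^6 = 18846.10948
Total PV = 7205.81131 + 18846.10948 = 26051.92078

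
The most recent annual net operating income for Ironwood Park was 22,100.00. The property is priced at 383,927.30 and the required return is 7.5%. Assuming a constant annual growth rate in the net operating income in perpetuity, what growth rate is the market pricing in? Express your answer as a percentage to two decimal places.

P = D₀(1+g)/(r−g) ⇒ P(r−g) = D₀(1+g) ⇒ g(P+D₀) = P·r − D₀
g = (P·r − D₀)/(P + D₀) = (383,927.30×0.075 − 22,100.00) / (383,927.30 + 22,100.00) = 0.016488

1.65%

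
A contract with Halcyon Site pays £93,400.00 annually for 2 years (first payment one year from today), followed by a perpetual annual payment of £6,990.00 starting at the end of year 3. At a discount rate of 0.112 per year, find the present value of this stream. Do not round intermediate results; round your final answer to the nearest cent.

PV of 2-year annuity: £93,400.00 × [1 − (1+0.112)^−2] / 0.112 = 159525.90446
Perpetuity value at year 2: £6,990.00 / 0.112 = 62410.71429
PV of perpetuity: 62410.71429 / (1+0.112)^2 = 50471.89124
Total PV = 159525.90446 + 50471.89124 = 209997.79570

£209997.80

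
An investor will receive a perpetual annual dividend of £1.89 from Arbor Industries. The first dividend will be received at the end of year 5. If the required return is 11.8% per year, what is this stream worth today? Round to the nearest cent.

£10.25

Value at end of year 4: C / r = £1.89 / 0.118 = £16.0169
Discount to today: PV = £16.0169 / (1 + 0.118)^4 = £16.0169 / 1.562310 = £10.25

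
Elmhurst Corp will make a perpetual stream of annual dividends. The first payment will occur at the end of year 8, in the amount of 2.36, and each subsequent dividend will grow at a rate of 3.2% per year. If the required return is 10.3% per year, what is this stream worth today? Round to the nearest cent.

16.73

Value at end of year 7: C₁ / (r − g) = 2.36 / (0.103 − 0.032) = 33.2394
Discount to today: PV = 33.2394 / (1 + 0.103)^7 = 33.2394 / 1.986226 = 16.73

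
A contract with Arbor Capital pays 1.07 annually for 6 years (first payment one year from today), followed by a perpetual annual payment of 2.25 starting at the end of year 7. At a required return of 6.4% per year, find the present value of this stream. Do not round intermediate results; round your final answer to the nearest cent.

29.43

PV of 6-year annuity: 1.07 × [1 − (1+0.064)^−6] / 0.064 = 5.19606
Perpetuity value at year 6: 2.25 / 0.064 = 35.15625
PV of perpetuity: 35.15625 / (1+0.064)^6 = 24.22996
Total PV = 5.19606 + 24.22996 = 29.42602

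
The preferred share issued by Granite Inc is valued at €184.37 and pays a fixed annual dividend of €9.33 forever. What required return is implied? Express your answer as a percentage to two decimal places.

5.06%

P = C/r ⇒ r = C/P = €9.33/€184.37 = 0.050605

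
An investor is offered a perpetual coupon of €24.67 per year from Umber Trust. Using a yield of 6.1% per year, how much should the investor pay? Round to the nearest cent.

Level perpetuity: PV = C / r = €24.67 / 0.061 = €404.43

€404.43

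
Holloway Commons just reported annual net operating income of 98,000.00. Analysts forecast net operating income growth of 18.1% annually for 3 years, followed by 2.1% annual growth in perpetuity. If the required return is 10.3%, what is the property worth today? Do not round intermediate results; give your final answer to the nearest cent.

D_1 = 115738.00000
D_2 = 136686.57800
D_3 = 161426.84862
Terminal value at year 3: TV = D_3×(1+g_2)/(r−g_2) = 164816.81244/0.082 = 2009961.12730
P_0 = D_1/(1+r)^1 + D_2/(1+r)^2 + D_3/(1+r)^3 + TV/(1+r)^3
    = 104930.19039 + 112350.45771 + 120295.45834 + 1497825.15814 = 1835401.26458

1835401.26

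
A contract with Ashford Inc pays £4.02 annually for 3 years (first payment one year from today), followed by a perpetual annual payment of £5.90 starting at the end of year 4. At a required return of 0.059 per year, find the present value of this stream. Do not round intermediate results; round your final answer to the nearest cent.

£94.97

PV of 3-year annuity: £4.02 × [1 − (1+0.059)^−3] / 0.059 = 10.76542
Perpetuity value at year 3: £5.90 / 0.059 = 100.00000
PV of perpetuity: 100.00000 / (1+0.059)^3 = 84.20001
Total PV = 10.76542 + 84.20001 = 94.96543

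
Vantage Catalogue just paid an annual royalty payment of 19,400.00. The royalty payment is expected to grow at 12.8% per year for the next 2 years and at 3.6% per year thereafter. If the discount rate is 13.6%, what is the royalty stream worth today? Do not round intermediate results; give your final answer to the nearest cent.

236554.31

D_1 = 21883.20000
D_2 = 24684.24960
Terminal value at year 2: TV = D_2×(1+g_2)/(r−g_2) = 25572.88259/0.1 = 255728.82586
P_0 = D_1/(1+r)^1 + D_2/(1+r)^2 + TV/(1+r)^2
    = 19263.38028 + 19127.72267 + 198163.20690 = 236554.30986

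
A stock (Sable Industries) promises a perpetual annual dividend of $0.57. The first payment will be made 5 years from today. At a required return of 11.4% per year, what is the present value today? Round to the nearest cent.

Value at end of year 4: C / r = $0.57 / 0.114 = $5.0000
Discount to today: PV = $5.0000 / (1 + 0.114)^4 = $5.0000 / 1.540071 = $3.25

$3.25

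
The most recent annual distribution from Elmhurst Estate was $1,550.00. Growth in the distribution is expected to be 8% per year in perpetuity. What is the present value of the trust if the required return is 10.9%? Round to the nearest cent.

D₁ = D₀ × (1 + g) = $1,550.00 × 1.08 = $1,674.0000
Growing perpetuity: P = D₁ / (r − g) = $1,674.0000 / (0.109 − 0.08) = $57,724.14

$57724.14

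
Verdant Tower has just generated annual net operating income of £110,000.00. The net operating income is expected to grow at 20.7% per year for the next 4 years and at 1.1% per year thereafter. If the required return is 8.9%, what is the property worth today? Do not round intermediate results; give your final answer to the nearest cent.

D_1 = 132770.00000
D_2 = 160253.39000
D_3 = 193425.84173
D_4 = 233464.99097
Terminal value at year 4: TV = D_4×(1+g_2)/(r−g_2) = 236033.10587/0.078 = 3026065.45986
P_0 = D_1/(1+r)^1 + D_2/(1+r)^2 + D_3/(1+r)^3 + D_4/(1+r)^4 + TV/(1+r)^4
    = 121919.19192 + 135129.90326 + 149772.07827 + 166000.82504 + 2151626.07837 = 2724448.07685

£2724448.08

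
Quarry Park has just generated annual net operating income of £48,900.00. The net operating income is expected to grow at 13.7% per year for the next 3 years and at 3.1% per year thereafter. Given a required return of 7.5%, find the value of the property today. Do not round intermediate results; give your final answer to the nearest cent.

£1520004.33

D_1 = 55599.30000
D_2 = 63216.40410
D_3 = 71877.05146
Terminal value at year 3: TV = D_3×(1+g_2)/(r−g_2) = 74105.24006/0.044 = 1684210.00130
P_0 = D_1/(1+r)^1 + D_2/(1+r)^2 + D_3/(1+r)^3 + TV/(1+r)^3
    = 51720.27907 + 54703.21610 + 57858.19228 + 1355722.64182 = 1520004.32926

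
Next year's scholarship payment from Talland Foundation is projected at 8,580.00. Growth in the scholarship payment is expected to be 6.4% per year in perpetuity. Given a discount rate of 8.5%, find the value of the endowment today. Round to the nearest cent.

Growing perpetuity: P = D₁ / (r − g) = 8,580.0000 / (0.085 − 0.064) = 408,571.43

408571.43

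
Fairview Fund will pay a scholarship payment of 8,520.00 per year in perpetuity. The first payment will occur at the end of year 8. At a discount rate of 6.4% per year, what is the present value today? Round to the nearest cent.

Value at end of year 7: C / r = 8,520.00 / 0.064 = 133,125.0000
Discount to today: PV = 133,125.0000 / (1 + 0.064)^7 = 133,125.0000 / 1.543801 = 86,231.95

86231.95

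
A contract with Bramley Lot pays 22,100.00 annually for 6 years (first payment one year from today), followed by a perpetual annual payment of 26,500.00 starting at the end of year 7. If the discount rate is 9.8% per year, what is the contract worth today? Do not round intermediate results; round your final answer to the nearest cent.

PV of 6-year annuity: 22,100.00 × [1 − (1+0.098)^−6] / 0.098 = 96818.02421
Perpetuity value at year 6: 26,500.00 / 0.098 = 270408.16327
PV of perpetuity: 270408.16327 / (1+0.098)^6 = 154314.15234
Total PV = 96818.02421 + 154314.15234 = 251132.17655

251132.18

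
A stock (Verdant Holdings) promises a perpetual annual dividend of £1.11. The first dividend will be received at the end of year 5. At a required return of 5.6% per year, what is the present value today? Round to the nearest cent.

Value at end of year 4: C / r = £1.11 / 0.056 = £19.8214
Discount to today: PV = £19.8214 / (1 + 0.056)^4 = £19.8214 / 1.243528 = £15.94

£15.94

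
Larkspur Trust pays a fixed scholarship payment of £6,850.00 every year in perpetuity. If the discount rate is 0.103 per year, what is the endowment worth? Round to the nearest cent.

£66504.85

Level perpetuity: PV = C / r = £6,850.00 / 0.103 = £66,504.85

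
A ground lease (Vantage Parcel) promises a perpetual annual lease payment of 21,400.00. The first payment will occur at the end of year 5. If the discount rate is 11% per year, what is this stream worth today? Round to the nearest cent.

Value at end of year 4: C / r = 21,400.00 / 0.11 = 194,545.4545
Discount to today: PV = 194,545.4545 / (1 + 0.11)^4 = 194,545.4545 / 1.518070 = 128,153.12

128153.12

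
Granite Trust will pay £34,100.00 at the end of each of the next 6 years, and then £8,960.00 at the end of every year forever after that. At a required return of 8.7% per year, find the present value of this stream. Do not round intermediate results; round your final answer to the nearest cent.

£216780.38

PV of 6-year annuity: £34,100.00 × [1 − (1+0.087)^−6] / 0.087 = 154347.77206
Perpetuity value at year 6: £8,960.00 / 0.087 = 102988.50575
PV of perpetuity: 102988.50575 / (1+0.087)^6 = 62432.61022
Total PV = 154347.77206 + 62432.61022 = 216780.38227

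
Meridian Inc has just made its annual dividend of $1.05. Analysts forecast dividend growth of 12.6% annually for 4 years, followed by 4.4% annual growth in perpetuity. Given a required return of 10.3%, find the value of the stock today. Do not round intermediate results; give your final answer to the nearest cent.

$24.60

D_1 = 1.18230
D_2 = 1.33127
D_3 = 1.49901
D_4 = 1.68789
Terminal value at year 4: TV = D_4×(1+g_2)/(r−g_2) = 1.76215/0.059 = 29.86698
P_0 = D_1/(1+r)^1 + D_2/(1+r)^2 + D_3/(1+r)^3 + D_4/(1+r)^4 + TV/(1+r)^4
    = 1.07189 + 1.09425 + 1.11706 + 1.14036 + 20.17852 = 24.60208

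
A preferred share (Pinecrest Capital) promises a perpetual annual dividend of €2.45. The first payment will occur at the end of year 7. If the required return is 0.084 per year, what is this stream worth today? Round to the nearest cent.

€17.98

Value at end of year 6: C / r = €2.45 / 0.084 = €29.1667
Discount to today: PV = €29.1667 / (1 + 0.084)^6 = €29.1667 / 1.622466 = €17.98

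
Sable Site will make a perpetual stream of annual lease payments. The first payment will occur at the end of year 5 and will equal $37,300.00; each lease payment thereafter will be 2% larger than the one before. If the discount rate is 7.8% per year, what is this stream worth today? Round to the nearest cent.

Value at end of year 4: C₁ / (r − g) = $37,300.00 / (0.078 − 0.02) = $643,103.4483
Discount to today: PV = $643,103.4483 / (1 + 0.078)^4 = $643,103.4483 / 1.350439 = $476,217.99

$476217.99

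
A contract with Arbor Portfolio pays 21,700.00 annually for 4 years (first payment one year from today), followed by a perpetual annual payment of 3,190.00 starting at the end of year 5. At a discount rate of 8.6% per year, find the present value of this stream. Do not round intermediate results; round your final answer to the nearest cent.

PV of 4-year annuity: 21,700.00 × [1 − (1+0.086)^−4] / 0.086 = 70923.61872
Perpetuity value at year 4: 3,190.00 / 0.086 = 37093.02326
PV of perpetuity: 37093.02326 / (1+0.086)^4 = 26666.92447
Total PV = 70923.61872 + 26666.92447 = 97590.54319

97590.54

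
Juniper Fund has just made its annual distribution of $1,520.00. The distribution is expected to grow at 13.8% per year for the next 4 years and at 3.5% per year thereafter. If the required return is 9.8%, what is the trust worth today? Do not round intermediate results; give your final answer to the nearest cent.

$35468.25

D_1 = 1729.76000
D_2 = 1968.46688
D_3 = 2240.11531
D_4 = 2549.25122
Terminal value at year 4: TV = D_4×(1+g_2)/(r−g_2) = 2638.47501/0.063 = 41880.55579
P_0 = D_1/(1+r)^1 + D_2/(1+r)^2 + D_3/(1+r)^3 + D_4/(1+r)^4 + TV/(1+r)^4
    = 1575.37341 + 1632.76406 + 1692.24544 + 1753.89373 + 28813.96843 = 35468.24507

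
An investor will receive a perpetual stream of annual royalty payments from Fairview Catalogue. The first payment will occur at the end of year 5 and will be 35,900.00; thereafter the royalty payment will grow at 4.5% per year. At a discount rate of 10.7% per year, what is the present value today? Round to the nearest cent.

385578.03

Value at end of year 4: C₁ / (r − g) = 35,900.00 / (0.107 − 0.045) = 579,032.2581
Discount to today: PV = 579,032.2581 / (1 + 0.107)^4 = 579,032.2581 / 1.501725 = 385,578.03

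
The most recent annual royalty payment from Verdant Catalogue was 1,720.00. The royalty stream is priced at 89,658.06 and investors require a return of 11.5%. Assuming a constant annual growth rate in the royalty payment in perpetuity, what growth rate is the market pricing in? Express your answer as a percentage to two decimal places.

P = D₀(1+g)/(r−g) ⇒ P(r−g) = D₀(1+g) ⇒ g(P+D₀) = P·r − D₀
g = (P·r − D₀)/(P + D₀) = (89,658.06×0.115 − 1,720.00) / (89,658.06 + 1,720.00) = 0.094012

9.40%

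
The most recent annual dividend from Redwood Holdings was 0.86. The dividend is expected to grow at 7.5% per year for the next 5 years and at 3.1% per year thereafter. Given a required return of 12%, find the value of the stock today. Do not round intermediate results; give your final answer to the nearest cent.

D_1 = 0.92450
D_2 = 0.99384
D_3 = 1.06838
D_4 = 1.14850
D_5 = 1.23464
Terminal value at year 5: TV = D_5×(1+g_2)/(r−g_2) = 1.27292/0.089 = 14.30242
P_0 = D_1/(1+r)^1 + D_2/(1+r)^2 + D_3/(1+r)^3 + D_4/(1+r)^4 + D_5/(1+r)^5 + TV/(1+r)^5
    = 0.82545 + 0.79228 + 0.76045 + 0.72989 + 0.70057 + 8.11558 = 11.92421

11.92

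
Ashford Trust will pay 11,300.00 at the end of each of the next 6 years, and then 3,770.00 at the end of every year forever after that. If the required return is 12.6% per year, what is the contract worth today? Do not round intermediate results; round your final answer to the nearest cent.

60360.51

PV of 6-year annuity: 11,300.00 × [1 − (1+0.126)^−6] / 0.126 = 45680.01905
Perpetuity value at year 6: 3,770.00 / 0.126 = 29920.63492
PV of perpetuity: 29920.63492 / (1+0.126)^6 = 14680.48697
Total PV = 45680.01905 + 14680.48697 = 60360.50602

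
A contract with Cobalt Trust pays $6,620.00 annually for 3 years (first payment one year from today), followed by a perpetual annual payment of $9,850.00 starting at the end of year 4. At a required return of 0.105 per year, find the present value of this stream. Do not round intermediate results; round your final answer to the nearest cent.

PV of 3-year annuity: $6,620.00 × [1 − (1+0.105)^−3] / 0.105 = 16319.11732
Perpetuity value at year 3: $9,850.00 / 0.105 = 93809.52381
PV of perpetuity: 93809.52381 / (1+0.105)^3 = 69528.05771
Total PV = 16319.11732 + 69528.05771 = 85847.17503

$85847.18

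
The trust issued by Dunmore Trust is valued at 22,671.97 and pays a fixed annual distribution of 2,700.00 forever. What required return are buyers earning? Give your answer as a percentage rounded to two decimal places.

P = C/r ⇒ r = C/P = 2,700.00/22,671.97 = 0.119090

11.91%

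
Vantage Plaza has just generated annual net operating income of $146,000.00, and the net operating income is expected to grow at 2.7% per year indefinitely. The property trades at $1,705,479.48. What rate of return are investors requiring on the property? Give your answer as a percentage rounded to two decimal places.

11.49%

D₁ = $146,000.00 × 1.027 = $149,942.0000
P = D₁/(r − g) ⇒ r = D₁/P + g = $149,942.0000/$1,705,479.48 + 0.027 = 0.087918 + 0.027 = 0.114918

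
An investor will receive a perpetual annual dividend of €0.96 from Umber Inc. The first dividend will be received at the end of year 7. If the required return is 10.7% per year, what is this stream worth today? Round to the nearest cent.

€4.88

Value at end of year 6: C / r = €0.96 / 0.107 = €8.9720
Discount to today: PV = €8.9720 / (1 + 0.107)^6 = €8.9720 / 1.840288 = €4.88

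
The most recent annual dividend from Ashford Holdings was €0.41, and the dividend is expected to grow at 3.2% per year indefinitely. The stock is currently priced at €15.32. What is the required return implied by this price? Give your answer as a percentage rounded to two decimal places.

5.96%

D₁ = €0.41 × 1.032 = €0.4231
P = D₁/(r − g) ⇒ r = D₁/P + g = €0.4231/€15.32 + 0.032 = 0.027619 + 0.032 = 0.059619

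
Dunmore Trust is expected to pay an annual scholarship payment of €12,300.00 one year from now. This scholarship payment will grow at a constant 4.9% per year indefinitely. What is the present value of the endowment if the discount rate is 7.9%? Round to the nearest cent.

€410000.00

Growing perpetuity: P = D₁ / (r − g) = €12,300.0000 / (0.079 − 0.049) = €410,000.00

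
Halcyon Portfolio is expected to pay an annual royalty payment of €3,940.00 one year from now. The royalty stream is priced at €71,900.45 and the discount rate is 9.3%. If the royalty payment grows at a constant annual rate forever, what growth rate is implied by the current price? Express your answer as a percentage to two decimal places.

P = D₁/(r−g) ⇒ g = r − D₁/P = 0.093 − €3,940.00/€71,900.45 = 0.038202

3.82%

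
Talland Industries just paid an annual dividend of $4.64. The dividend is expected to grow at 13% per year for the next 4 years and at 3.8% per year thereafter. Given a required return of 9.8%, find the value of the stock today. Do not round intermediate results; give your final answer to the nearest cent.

$110.00

D_1 = 5.24320
D_2 = 5.92482
D_3 = 6.69504
D_4 = 7.56540
Terminal value at year 4: TV = D_4×(1+g_2)/(r−g_2) = 7.85288/0.06 = 130.88138
P_0 = D_1/(1+r)^1 + D_2/(1+r)^2 + D_3/(1+r)^3 + D_4/(1+r)^4 + TV/(1+r)^4
    = 4.77523 + 4.91440 + 5.05762 + 5.20502 + 90.04684 = 109.99911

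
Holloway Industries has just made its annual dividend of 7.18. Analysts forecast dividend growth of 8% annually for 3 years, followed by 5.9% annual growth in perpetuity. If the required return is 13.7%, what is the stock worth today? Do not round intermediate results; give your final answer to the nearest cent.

103.00

D_1 = 7.75440
D_2 = 8.37475
D_3 = 9.04473
Terminal value at year 3: TV = D_3×(1+g_2)/(r−g_2) = 9.57837/0.078 = 122.79963
P_0 = D_1/(1+r)^1 + D_2/(1+r)^2 + D_3/(1+r)^3 + TV/(1+r)^3
    = 6.82005 + 6.47815 + 6.15339 + 83.54408 = 102.99567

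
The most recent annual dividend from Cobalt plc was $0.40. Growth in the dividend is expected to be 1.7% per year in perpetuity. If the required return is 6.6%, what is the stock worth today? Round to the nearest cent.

$8.30

D₁ = D₀ × (1 + g) = $0.40 × 1.017 = $0.4068
Growing perpetuity: P = D₁ / (r − g) = $0.4068 / (0.066 − 0.017) = $8.30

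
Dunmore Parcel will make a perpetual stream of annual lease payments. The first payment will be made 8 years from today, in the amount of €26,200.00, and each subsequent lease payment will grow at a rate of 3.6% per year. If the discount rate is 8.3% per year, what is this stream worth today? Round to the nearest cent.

Value at end of year 7: C₁ / (r − g) = €26,200.00 / (0.083 − 0.036) = €557,446.8085
Discount to today: PV = €557,446.8085 / (1 + 0.083)^7 = €557,446.8085 / 1.747428 = €319,009.96

€319009.96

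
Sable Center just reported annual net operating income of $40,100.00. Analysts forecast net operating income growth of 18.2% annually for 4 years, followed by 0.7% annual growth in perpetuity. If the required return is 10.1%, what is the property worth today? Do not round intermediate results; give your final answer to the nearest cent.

$762798.57

D_1 = 47398.20000
D_2 = 56024.67240
D_3 = 66221.16278
D_4 = 78273.41440
Terminal value at year 4: TV = D_4×(1+g_2)/(r−g_2) = 78821.32830/0.094 = 838524.76918
P_0 = D_1/(1+r)^1 + D_2/(1+r)^2 + D_3/(1+r)^3 + D_4/(1+r)^4 + TV/(1+r)^4
    = 43050.13624 + 46217.31248 + 49617.49623 + 53267.82974 + 570645.79303 = 762798.56771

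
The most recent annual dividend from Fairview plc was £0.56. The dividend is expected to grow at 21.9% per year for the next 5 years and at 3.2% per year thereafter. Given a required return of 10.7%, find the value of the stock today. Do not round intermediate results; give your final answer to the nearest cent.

£16.25

D_1 = 0.68264
D_2 = 0.83214
D_3 = 1.01438
D_4 = 1.23652
D_5 = 1.50732
Terminal value at year 5: TV = D_5×(1+g_2)/(r−g_2) = 1.55556/0.075 = 20.74078
P_0 = D_1/(1+r)^1 + D_2/(1+r)^2 + D_3/(1+r)^3 + D_4/(1+r)^4 + D_5/(1+r)^5 + TV/(1+r)^5
    = 0.61666 + 0.67905 + 0.74775 + 0.82340 + 0.90671 + 12.47633 = 16.24990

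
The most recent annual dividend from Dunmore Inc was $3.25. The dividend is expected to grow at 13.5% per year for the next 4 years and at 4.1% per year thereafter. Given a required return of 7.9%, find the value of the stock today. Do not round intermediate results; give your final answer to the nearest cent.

D_1 = 3.68875
D_2 = 4.18673
D_3 = 4.75194
D_4 = 5.39345
Terminal value at year 4: TV = D_4×(1+g_2)/(r−g_2) = 5.61458/0.038 = 147.75219
P_0 = D_1/(1+r)^1 + D_2/(1+r)^2 + D_3/(1+r)^3 + D_4/(1+r)^4 + TV/(1+r)^4
    = 3.41867 + 3.59610 + 3.78274 + 3.97906 + 109.00544 = 123.78202

$123.78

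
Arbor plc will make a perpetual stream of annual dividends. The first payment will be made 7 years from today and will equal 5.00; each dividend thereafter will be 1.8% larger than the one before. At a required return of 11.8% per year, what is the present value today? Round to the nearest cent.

Value at end of year 6: C₁ / (r − g) = 5.00 / (0.118 − 0.018) = 50.0000
Discount to today: PV = 50.0000 / (1 + 0.118)^6 = 50.0000 / 1.952769 = 25.60

25.60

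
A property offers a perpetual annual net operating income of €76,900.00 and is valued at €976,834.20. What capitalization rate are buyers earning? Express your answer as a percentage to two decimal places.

P = C/r ⇒ r = C/P = €76,900.00/€976,834.20 = 0.078724

7.87%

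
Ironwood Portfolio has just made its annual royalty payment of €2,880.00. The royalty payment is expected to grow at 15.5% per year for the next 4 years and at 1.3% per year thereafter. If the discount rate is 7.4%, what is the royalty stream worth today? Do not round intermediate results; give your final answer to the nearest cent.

€77833.12

D_1 = 3326.40000
D_2 = 3841.99200
D_3 = 4437.50076
D_4 = 5125.31338
Terminal value at year 4: TV = D_4×(1+g_2)/(r−g_2) = 5191.94245/0.061 = 85113.81068
P_0 = D_1/(1+r)^1 + D_2/(1+r)^2 + D_3/(1+r)^3 + D_4/(1+r)^4 + TV/(1+r)^4
    = 3097.20670 + 3330.79492 + 3582.00012 + 3852.15097 + 63970.96610 = 77833.11882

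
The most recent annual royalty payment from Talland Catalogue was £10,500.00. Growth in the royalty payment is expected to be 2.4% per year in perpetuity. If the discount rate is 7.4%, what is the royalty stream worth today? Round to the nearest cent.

£215040.00

D₁ = D₀ × (1 + g) = £10,500.00 × 1.024 = £10,752.0000
Growing perpetuity: P = D₁ / (r − g) = £10,752.0000 / (0.074 − 0.024) = £215,040.00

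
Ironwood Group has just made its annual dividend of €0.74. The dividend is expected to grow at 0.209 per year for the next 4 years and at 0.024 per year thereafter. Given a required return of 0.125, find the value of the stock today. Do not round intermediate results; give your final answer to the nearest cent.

D_1 = 0.89466
D_2 = 1.08164
D_3 = 1.30771
D_4 = 1.58102
Terminal value at year 4: TV = D_4×(1+g_2)/(r−g_2) = 1.61896/0.101 = 16.02934
P_0 = D_1/(1+r)^1 + D_2/(1+r)^2 + D_3/(1+r)^3 + D_4/(1+r)^4 + TV/(1+r)^4
    = 0.79525 + 0.85463 + 0.91844 + 0.98702 + 10.00703 = 13.56239

€13.56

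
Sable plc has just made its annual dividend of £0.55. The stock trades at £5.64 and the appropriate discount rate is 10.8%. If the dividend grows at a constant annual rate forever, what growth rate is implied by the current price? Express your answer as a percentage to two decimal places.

0.96%

P = D₀(1+g)/(r−g) ⇒ P(r−g) = D₀(1+g) ⇒ g(P+D₀) = P·r − D₀
g = (P·r − D₀)/(P + D₀) = (£5.64×0.108 − £0.55) / (£5.64 + £0.55) = 0.009551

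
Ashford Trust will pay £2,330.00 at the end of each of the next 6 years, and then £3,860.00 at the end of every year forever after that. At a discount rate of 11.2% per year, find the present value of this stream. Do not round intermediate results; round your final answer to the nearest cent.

PV of 6-year annuity: £2,330.00 × [1 − (1+0.112)^−6] / 0.112 = 9800.62053
Perpetuity value at year 6: £3,860.00 / 0.112 = 34464.28571
PV of perpetuity: 34464.28571 / (1+0.112)^6 = 18228.06458
Total PV = 9800.62053 + 18228.06458 = 28028.68511

£28028.69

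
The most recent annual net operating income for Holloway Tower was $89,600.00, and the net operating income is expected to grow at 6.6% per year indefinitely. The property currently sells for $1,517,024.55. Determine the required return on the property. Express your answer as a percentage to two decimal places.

12.90%

D₁ = $89,600.00 × 1.066 = $95,513.6000
P = D₁/(r − g) ⇒ r = D₁/P + g = $95,513.6000/$1,517,024.55 + 0.066 = 0.062961 + 0.066 = 0.128961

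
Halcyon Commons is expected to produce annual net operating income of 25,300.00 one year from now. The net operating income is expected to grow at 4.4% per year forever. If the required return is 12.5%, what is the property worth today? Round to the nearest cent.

Growing perpetuity: P = D₁ / (r − g) = 25,300.0000 / (0.125 − 0.044) = 312,345.68

312345.68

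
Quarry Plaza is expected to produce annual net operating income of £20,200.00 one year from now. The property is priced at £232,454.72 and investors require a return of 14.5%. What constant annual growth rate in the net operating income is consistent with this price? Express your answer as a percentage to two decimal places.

5.81%

P = D₁/(r−g) ⇒ g = r − D₁/P = 0.145 − £20,200.00/£232,454.72 = 0.058101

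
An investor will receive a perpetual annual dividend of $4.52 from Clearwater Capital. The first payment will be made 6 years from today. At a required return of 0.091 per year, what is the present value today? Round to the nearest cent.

$32.13

Value at end of year 5: C / r = $4.52 / 0.091 = $49.6703
Discount to today: PV = $49.6703 / (1 + 0.091)^5 = $49.6703 / 1.545695 = $32.13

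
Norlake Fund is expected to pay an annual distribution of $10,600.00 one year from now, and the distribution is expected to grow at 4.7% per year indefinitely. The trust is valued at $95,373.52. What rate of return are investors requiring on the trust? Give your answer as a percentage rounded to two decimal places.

P = D₁/(r − g) ⇒ r = D₁/P + g = $10,600.0000/$95,373.52 + 0.047 = 0.111142 + 0.047 = 0.158142

15.81%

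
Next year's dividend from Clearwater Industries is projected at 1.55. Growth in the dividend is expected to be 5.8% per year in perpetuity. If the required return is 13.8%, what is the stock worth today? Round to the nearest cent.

Growing perpetuity: P = D₁ / (r − g) = 1.5500 / (0.138 − 0.058) = 19.38

19.38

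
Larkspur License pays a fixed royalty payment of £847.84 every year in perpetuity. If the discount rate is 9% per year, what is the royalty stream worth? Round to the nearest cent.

Level perpetuity: PV = C / r = £847.84 / 0.09 = £9,420.44

£9420.44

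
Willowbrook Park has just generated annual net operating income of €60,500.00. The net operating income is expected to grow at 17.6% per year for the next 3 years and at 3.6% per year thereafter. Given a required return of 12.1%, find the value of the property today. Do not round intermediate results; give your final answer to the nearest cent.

D_1 = 71148.00000
D_2 = 83670.04800
D_3 = 98395.97645
Terminal value at year 3: TV = D_3×(1+g_2)/(r−g_2) = 101938.23160/0.085 = 1199273.31294
P_0 = D_1/(1+r)^1 + D_2/(1+r)^2 + D_3/(1+r)^3 + TV/(1+r)^3
    = 63468.33185 + 66582.29996 + 69849.04973 + 851336.65320 = 1051236.33473

€1051236.33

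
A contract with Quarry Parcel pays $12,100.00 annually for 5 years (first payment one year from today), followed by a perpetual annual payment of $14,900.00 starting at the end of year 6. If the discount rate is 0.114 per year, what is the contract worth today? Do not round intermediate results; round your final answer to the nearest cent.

$120456.53

PV of 5-year annuity: $12,100.00 × [1 − (1+0.114)^−5] / 0.114 = 44273.99082
Perpetuity value at year 5: $14,900.00 / 0.114 = 130701.75439
PV of perpetuity: 130701.75439 / (1+0.114)^5 = 76182.54255
Total PV = 44273.99082 + 76182.54255 = 120456.53337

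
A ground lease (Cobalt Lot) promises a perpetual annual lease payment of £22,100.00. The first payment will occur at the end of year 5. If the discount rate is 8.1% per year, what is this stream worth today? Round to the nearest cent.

£199804.14

Value at end of year 4: C / r = £22,100.00 / 0.081 = £272,839.5062
Discount to today: PV = £272,839.5062 / (1 + 0.081)^4 = £272,839.5062 / 1.365535 = £199,804.14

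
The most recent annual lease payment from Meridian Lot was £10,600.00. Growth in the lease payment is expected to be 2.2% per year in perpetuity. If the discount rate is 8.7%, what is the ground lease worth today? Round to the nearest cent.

D₁ = D₀ × (1 + g) = £10,600.00 × 1.022 = £10,833.2000
Growing perpetuity: P = D₁ / (r − g) = £10,833.2000 / (0.087 − 0.022) = £166,664.62

£166664.62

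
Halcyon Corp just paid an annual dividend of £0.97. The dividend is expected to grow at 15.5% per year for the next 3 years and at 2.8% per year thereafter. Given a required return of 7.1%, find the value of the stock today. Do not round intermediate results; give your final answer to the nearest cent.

D_1 = 1.12035
D_2 = 1.29400
D_3 = 1.49457
Terminal value at year 3: TV = D_3×(1+g_2)/(r−g_2) = 1.53642/0.043 = 35.73077
P_0 = D_1/(1+r)^1 + D_2/(1+r)^2 + D_3/(1+r)^3 + TV/(1+r)^3
    = 1.04608 + 1.12812 + 1.21660 + 29.08533 = 32.47613

£32.48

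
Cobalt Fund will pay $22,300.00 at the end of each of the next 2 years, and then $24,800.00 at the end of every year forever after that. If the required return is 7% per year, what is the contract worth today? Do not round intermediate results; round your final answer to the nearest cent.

$349765.67

PV of 2-year annuity: $22,300.00 × [1 − (1+0.07)^−2] / 0.07 = 40318.80514
Perpetuity value at year 2: $24,800.00 / 0.07 = 354285.71429
PV of perpetuity: 354285.71429 / (1+0.07)^2 = 309446.86373
Total PV = 40318.80514 + 309446.86373 = 349765.66887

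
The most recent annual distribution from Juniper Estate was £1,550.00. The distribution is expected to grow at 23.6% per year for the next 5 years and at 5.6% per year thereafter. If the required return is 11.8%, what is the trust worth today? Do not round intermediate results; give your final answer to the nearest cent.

£54177.86

D_1 = 1915.80000
D_2 = 2367.92880
D_3 = 2926.76000
D_4 = 3617.47536
D_5 = 4471.19954
Terminal value at year 5: TV = D_5×(1+g_2)/(r−g_2) = 4721.58671/0.062 = 76154.62442
P_0 = D_1/(1+r)^1 + D_2/(1+r)^2 + D_3/(1+r)^3 + D_4/(1+r)^4 + D_5/(1+r)^5 + TV/(1+r)^5
    = 1713.59571 + 1894.45822 + 2094.40999 + 2315.46578 + 2559.85304 + 43600.07767 = 54177.86040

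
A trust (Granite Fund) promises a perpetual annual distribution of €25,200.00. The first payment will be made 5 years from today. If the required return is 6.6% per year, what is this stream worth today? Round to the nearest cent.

€295683.97

Value at end of year 4: C / r = €25,200.00 / 0.066 = €381,818.1818
Discount to today: PV = €381,818.1818 / (1 + 0.066)^4 = €381,818.1818 / 1.291305 = €295,683.97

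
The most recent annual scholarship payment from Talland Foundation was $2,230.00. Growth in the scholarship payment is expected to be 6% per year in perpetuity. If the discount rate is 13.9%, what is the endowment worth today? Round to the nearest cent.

D₁ = D₀ × (1 + g) = $2,230.00 × 1.06 = $2,363.8000
Growing perpetuity: P = D₁ / (r − g) = $2,363.8000 / (0.139 − 0.06) = $29,921.52

$29921.52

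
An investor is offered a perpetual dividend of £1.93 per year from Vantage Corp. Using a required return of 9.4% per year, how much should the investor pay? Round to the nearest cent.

Level perpetuity: PV = C / r = £1.93 / 0.094 = £20.53

£20.53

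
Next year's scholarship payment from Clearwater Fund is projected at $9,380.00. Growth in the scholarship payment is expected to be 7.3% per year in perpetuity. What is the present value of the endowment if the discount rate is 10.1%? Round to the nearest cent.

$335000.00

Growing perpetuity: P = D₁ / (r − g) = $9,380.0000 / (0.101 − 0.073) = $335,000.00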